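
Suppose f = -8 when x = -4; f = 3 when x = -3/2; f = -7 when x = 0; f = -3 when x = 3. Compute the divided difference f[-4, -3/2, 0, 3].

409/630

f[-4,-3/2] = (3 - (-8)) / (-3/2 - (-4)) = 22/5
f[-3/2,0] = (-7 - 3) / (0 - (-3/2)) = -20/3
f[0,3] = (-3 - (-7)) / (3 - 0) = 4/3
f[-4,-3/2,0] = (-20/3 - 22/5) / (0 - (-4)) = -83/30
f[-3/2,0,3] = (4/3 - (-20/3)) / (3 - (-3/2)) = 16/9
f[-4,-3/2,0,3] = (16/9 - (-83/30)) / (3 - (-4)) = 409/630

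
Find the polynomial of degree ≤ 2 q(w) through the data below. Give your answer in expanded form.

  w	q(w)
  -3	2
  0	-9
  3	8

q(w) = (14/9)w^2 + w - 9

Build the Lagrange basis polynomials:
L_0(w) = w(w - 3) / [18] = (1/18)w^2 - (1/6)w
L_1(w) = (w + 3)(w - 3) / [-9] = -(1/9)w^2 + 1
L_2(w) = (w + 3)w / [18] = (1/18)w^2 + (1/6)w
q(w) = 2·L_0 + (-9)·L_1 + 8·L_2
  2·L_0(w) = (1/9)w^2 - (1/3)w
  (-9)·L_1(w) = w^2 - 9
  8·L_2(w) = (4/9)w^2 + (4/3)w
Adding term by term: (14/9)w^2 + w - 9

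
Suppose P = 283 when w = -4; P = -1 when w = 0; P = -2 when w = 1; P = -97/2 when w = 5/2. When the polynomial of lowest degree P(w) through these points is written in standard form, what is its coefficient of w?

1

L_0(w) = w(w - 1)(w - 5/2) / [-130] = -(1/130)w^3 + (7/260)w^2 - (1/52)w
L_1(w) = (w + 4)(w - 1)(w - 5/2) / [10] = (1/10)w^3 + (1/20)w^2 - (23/20)w + 1
L_2(w) = (w + 4)w(w - 5/2) / [-15/2] = -(2/15)w^3 - (1/5)w^2 + (4/3)w
L_3(w) = (w + 4)w(w - 1) / [195/8] = (8/195)w^3 + (8/65)w^2 - (32/195)w
P(w) = 283·L_0 + (-1)·L_1 + (-2)·L_2 + (-97/2)·L_3
Only the coefficient of w is needed; take it from each L_i and combine:
283·(-1/52) + (-1)·(-23/20) + (-2)·(4/3) + (-97/2)·(-32/195) = 1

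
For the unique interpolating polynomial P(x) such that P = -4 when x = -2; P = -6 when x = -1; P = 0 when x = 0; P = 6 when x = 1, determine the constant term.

Build the Lagrange basis polynomials:
L_0(x) = (x + 1)x(x - 1) / [-6] = -(1/6)x^3 + (1/6)x
L_1(x) = (x + 2)x(x - 1) / [2] = (1/2)x^3 + (1/2)x^2 - x
L_2(x) = (x + 2)(x + 1)(x - 1) / [-2] = -(1/2)x^3 - x^2 + (1/2)x + 1
L_3(x) = (x + 2)(x + 1)x / [6] = (1/6)x^3 + (1/2)x^2 + (1/3)x
P(x) = (-4)·L_0 + (-6)·L_1 + 0·L_2 + 6·L_3
Only the constant term is needed; take it from each L_i and combine:
(-4)·(0) + (-6)·(0) + 0·(1) + 6·(0) = 0

0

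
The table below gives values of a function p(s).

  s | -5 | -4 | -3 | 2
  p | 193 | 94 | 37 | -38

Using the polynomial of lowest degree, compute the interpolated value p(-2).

10

Using Newton's divided-difference form:
p[-5,-4] = (94 - 193) / (-4 - (-5)) = -99
p[-4,-3] = (37 - 94) / (-3 - (-4)) = -57
p[-3,2] = (-38 - 37) / (2 - (-3)) = -15
p[-5,-4,-3] = (-57 - (-99)) / (-3 - (-5)) = 21
p[-4,-3,2] = (-15 - (-57)) / (2 - (-4)) = 7
p[-5,-4,-3,2] = (7 - 21) / (2 - (-5)) = -2
p(-2) = 193 + (-99)·(3) + 21·(3)·(2) + (-2)·(3)·(2)·(1) = 10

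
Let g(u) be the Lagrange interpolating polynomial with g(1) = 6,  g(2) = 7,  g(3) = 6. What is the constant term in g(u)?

3

L_0(u) = (u - 2)(u - 3) / [2] = (1/2)u^2 - (5/2)u + 3
L_1(u) = (u - 1)(u - 3) / [-1] = -u^2 + 4u - 3
L_2(u) = (u - 1)(u - 2) / [2] = (1/2)u^2 - (3/2)u + 1
g(u) = 6·L_0 + 7·L_1 + 6·L_2
Only the constant term is needed; take it from each L_i and combine:
6·(3) + 7·(-3) + 6·(1) = 3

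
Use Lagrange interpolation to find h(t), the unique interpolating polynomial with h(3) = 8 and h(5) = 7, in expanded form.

h(t) = -(1/2)t + 19/2

Build the Lagrange basis polynomials:
L_0(t) = (t - 5) / [-2] = -(1/2)t + 5/2
L_1(t) = (t - 3) / [2] = (1/2)t - 3/2
h(t) = 8·L_0 + 7·L_1
  8·L_0(t) = -4t + 20
  7·L_1(t) = (7/2)t - 21/2
Adding term by term: -(1/2)t + 19/2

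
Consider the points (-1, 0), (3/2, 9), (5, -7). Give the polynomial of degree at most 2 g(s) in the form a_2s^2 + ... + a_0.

Build the Lagrange basis polynomials:
L_0(s) = (s - 3/2)(s - 5) / [15] = (1/15)s^2 - (13/30)s + 1/2
L_1(s) = (s + 1)(s - 5) / [-35/4] = -(4/35)s^2 + (16/35)s + 4/7
L_2(s) = (s + 1)(s - 3/2) / [21] = (1/21)s^2 - (1/42)s - 1/14
g(s) = 0·L_0 + 9·L_1 + (-7)·L_2
  0·L_0(s) = 0
  9·L_1(s) = -(36/35)s^2 + (144/35)s + 36/7
  (-7)·L_2(s) = -(1/3)s^2 + (1/6)s + 1/2
Adding term by term: -(143/105)s^2 + (899/210)s + 79/14

g(s) = -(143/105)s^2 + (899/210)s + 79/14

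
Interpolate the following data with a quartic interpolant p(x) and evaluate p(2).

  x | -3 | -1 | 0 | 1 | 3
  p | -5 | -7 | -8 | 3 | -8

L_0(2) = (3)·(2)·(1)·(-1)/[(-2)·(-3)·(-4)·(-6)] = -1/24
L_1(2) = (5)·(2)·(1)·(-1)/[(2)·(-1)·(-2)·(-4)] = 5/8
L_2(2) = (5)·(3)·(1)·(-1)/[(3)·(1)·(-1)·(-3)] = -5/3
L_3(2) = (5)·(3)·(2)·(-1)/[(4)·(2)·(1)·(-2)] = 15/8
L_4(2) = (5)·(3)·(2)·(1)/[(6)·(4)·(3)·(2)] = 5/24
Sum: (-5)·(-1/24) + (-7)·(5/8) + (-8)·(-5/3) + 3·(15/8) + (-8)·(5/24) = 105/8

105/8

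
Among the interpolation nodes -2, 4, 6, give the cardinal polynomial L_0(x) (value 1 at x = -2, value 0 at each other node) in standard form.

L_0(x) = (1/48)x^2 - (5/24)x + 1/2

L_0(x) = (x - 4)(x - 6) / [(-6)·(-8)]
       = (x^2 - 10x + 24) / (48)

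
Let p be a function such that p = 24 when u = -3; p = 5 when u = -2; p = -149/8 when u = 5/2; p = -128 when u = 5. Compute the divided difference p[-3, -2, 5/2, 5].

-1

p[-3,-2] = (5 - 24) / (-2 - (-3)) = -19
p[-2,5/2] = (-149/8 - 5) / (5/2 - (-2)) = -21/4
p[5/2,5] = (-128 - (-149/8)) / (5 - 5/2) = -175/4
p[-3,-2,5/2] = (-21/4 - (-19)) / (5/2 - (-3)) = 5/2
p[-2,5/2,5] = (-175/4 - (-21/4)) / (5 - (-2)) = -11/2
p[-3,-2,5/2,5] = (-11/2 - 5/2) / (5 - (-3)) = -1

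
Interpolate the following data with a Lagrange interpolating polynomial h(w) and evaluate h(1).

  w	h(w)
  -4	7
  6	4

Evaluate each Lagrange basis at w = 1:
L_0(1) = (-5)/[(-10)] = 1/2
L_1(1) = (5)/[(10)] = 1/2
Sum: 7·(1/2) + 4·(1/2) = 11/2

11/2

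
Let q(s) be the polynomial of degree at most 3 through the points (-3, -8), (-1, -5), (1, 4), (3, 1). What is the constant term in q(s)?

L_0(s) = (s + 1)(s - 1)(s - 3) / [-48] = -(1/48)s^3 + (1/16)s^2 + (1/48)s - 1/16
L_1(s) = (s + 3)(s - 1)(s - 3) / [16] = (1/16)s^3 - (1/16)s^2 - (9/16)s + 9/16
L_2(s) = (s + 3)(s + 1)(s - 3) / [-16] = -(1/16)s^3 - (1/16)s^2 + (9/16)s + 9/16
L_3(s) = (s + 3)(s + 1)(s - 1) / [48] = (1/48)s^3 + (1/16)s^2 - (1/48)s - 1/16
q(s) = (-8)·L_0 + (-5)·L_1 + 4·L_2 + 1·L_3
Only the constant term is needed; take it from each L_i and combine:
(-8)·(-1/16) + (-5)·(9/16) + 4·(9/16) + 1·(-1/16) = -1/8

-1/8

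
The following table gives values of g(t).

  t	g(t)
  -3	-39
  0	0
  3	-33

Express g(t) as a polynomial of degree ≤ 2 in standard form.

Build the Lagrange basis polynomials:
L_0(t) = t(t - 3) / [18] = (1/18)t^2 - (1/6)t
L_1(t) = (t + 3)(t - 3) / [-9] = -(1/9)t^2 + 1
L_2(t) = (t + 3)t / [18] = (1/18)t^2 + (1/6)t
g(t) = (-39)·L_0 + 0·L_1 + (-33)·L_2
  (-39)·L_0(t) = -(13/6)t^2 + (13/2)t
  0·L_1(t) = 0
  (-33)·L_2(t) = -(11/6)t^2 - (11/2)t
Adding term by term: -4t^2 + t

g(t) = -4t^2 + t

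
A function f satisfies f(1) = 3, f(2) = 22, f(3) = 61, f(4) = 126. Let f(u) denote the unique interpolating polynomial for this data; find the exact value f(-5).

-27

Using Newton's divided-difference form:
f[1,2] = (22 - 3) / (2 - 1) = 19
f[2,3] = (61 - 22) / (3 - 2) = 39
f[3,4] = (126 - 61) / (4 - 3) = 65
f[1,2,3] = (39 - 19) / (3 - 1) = 10
f[2,3,4] = (65 - 39) / (4 - 2) = 13
f[1,2,3,4] = (13 - 10) / (4 - 1) = 1
f(-5) = 3 + 19·(-6) + 10·(-6)·(-7) + 1·(-6)·(-7)·(-8) = -27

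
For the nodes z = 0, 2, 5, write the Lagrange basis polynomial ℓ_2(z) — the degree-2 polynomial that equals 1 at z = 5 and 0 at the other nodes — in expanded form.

ℓ_2(z) = (1/15)z^2 - (2/15)z

ℓ_2(z) = z(z - 2) / [(5)·(3)]
       = (z^2 - 2z) / (15)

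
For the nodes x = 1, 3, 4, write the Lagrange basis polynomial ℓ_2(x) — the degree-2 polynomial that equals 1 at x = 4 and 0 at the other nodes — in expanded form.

ℓ_2(x) = (x - 1)(x - 3) / [(3)·(1)]
       = (x^2 - 4x + 3) / (3)

ℓ_2(x) = (1/3)x^2 - (4/3)x + 1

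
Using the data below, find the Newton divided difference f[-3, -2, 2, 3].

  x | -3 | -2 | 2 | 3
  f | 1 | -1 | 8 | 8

f[-3,-2] = (-1 - 1) / (-2 - (-3)) = -2
f[-2,2] = (8 - (-1)) / (2 - (-2)) = 9/4
f[2,3] = (8 - 8) / (3 - 2) = 0
f[-3,-2,2] = (9/4 - (-2)) / (2 - (-3)) = 17/20
f[-2,2,3] = (0 - 9/4) / (3 - (-2)) = -9/20
f[-3,-2,2,3] = (-9/20 - 17/20) / (3 - (-3)) = -13/60

-13/60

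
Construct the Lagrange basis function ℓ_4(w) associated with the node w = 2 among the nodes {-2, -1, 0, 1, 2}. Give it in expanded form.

ℓ_4(w) = (w + 2)(w + 1)w(w - 1) / [(4)·(3)·(2)·(1)]
       = (w^4 + 2w^3 - w^2 - 2w) / (24)

ℓ_4(w) = (1/24)w^4 + (1/12)w^3 - (1/24)w^2 - (1/12)w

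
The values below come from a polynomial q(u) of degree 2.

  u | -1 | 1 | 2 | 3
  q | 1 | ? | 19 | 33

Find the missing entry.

9

The 3 known values determine q uniquely (degree ≤ 2).
L_0(1) = (-1)·(-2)/[(-3)·(-4)] = 1/6
L_1(1) = (2)·(-2)/[(3)·(-1)] = 4/3
L_2(1) = (2)·(-1)/[(4)·(1)] = -1/2
Sum: 1·(1/6) + 19·(4/3) + 33·(-1/2) = 9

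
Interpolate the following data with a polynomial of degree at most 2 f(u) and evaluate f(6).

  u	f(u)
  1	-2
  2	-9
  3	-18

Evaluate each Lagrange basis at u = 6:
L_0(6) = (4)·(3)/[(-1)·(-2)] = 6
L_1(6) = (5)·(3)/[(1)·(-1)] = -15
L_2(6) = (5)·(4)/[(2)·(1)] = 10
Sum: (-2)·(6) + (-9)·(-15) + (-18)·(10) = -57

-57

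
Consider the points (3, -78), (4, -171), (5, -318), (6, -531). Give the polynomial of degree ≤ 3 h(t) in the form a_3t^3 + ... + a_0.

Newton's divided differences:
h[3,4] = (-171 - (-78)) / (4 - 3) = -93
h[4,5] = (-318 - (-171)) / (5 - 4) = -147
h[5,6] = (-531 - (-318)) / (6 - 5) = -213
h[3,4,5] = (-147 - (-93)) / (5 - 3) = -27
h[4,5,6] = (-213 - (-147)) / (6 - 4) = -33
h[3,4,5,6] = (-33 - (-27)) / (6 - 3) = -2
h(t) = -78 + (-93)·(t - 3) + (-27)·(t - 3)(t - 4) + (-2)·(t - 3)(t - 4)(t - 5)
Expanding: h(t) = -2t^3 - 3t^2 + 2t - 3

h(t) = -2t^3 - 3t^2 + 2t - 3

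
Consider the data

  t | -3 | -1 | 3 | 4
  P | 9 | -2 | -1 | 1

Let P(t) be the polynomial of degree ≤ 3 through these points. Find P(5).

Evaluate each Lagrange basis at t = 5:
L_0(5) = (6)·(2)·(1)/[(-2)·(-6)·(-7)] = -1/7
L_1(5) = (8)·(2)·(1)/[(2)·(-4)·(-5)] = 2/5
L_2(5) = (8)·(6)·(1)/[(6)·(4)·(-1)] = -2
L_3(5) = (8)·(6)·(2)/[(7)·(5)·(1)] = 96/35
Sum: 9·(-1/7) + (-2)·(2/5) + (-1)·(-2) + 1·(96/35) = 93/35

93/35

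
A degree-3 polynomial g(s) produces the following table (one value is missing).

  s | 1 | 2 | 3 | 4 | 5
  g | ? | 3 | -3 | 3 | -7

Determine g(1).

The 4 known values determine g uniquely (degree ≤ 3).
L_0(1) = (-2)·(-3)·(-4)/[(-1)·(-2)·(-3)] = 4
L_1(1) = (-1)·(-3)·(-4)/[(1)·(-1)·(-2)] = -6
L_2(1) = (-1)·(-2)·(-4)/[(2)·(1)·(-1)] = 4
L_3(1) = (-1)·(-2)·(-3)/[(3)·(2)·(1)] = -1
Sum: 3·(4) + (-3)·(-6) + 3·(4) + (-7)·(-1) = 49

49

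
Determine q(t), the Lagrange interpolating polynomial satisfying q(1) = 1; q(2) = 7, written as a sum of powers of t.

Build the Lagrange basis polynomials:
L_0(t) = (t - 2) / [-1] = -t + 2
L_1(t) = (t - 1) / [1] = t - 1
q(t) = 1·L_0 + 7·L_1
  1·L_0(t) = -t + 2
  7·L_1(t) = 7t - 7
Adding term by term: 6t - 5

q(t) = 6t - 5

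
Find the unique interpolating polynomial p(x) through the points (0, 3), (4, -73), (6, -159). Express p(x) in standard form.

Newton's divided differences:
p[0,4] = (-73 - 3) / (4 - 0) = -19
p[4,6] = (-159 - (-73)) / (6 - 4) = -43
p[0,4,6] = (-43 - (-19)) / (6 - 0) = -4
p(x) = 3 + (-19)·x + (-4)·x(x - 4)
Expanding: p(x) = -4x^2 - 3x + 3

p(x) = -4x^2 - 3x + 3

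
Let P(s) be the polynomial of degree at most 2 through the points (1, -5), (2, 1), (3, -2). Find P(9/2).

-187/8

Evaluate each Lagrange basis at s = 9/2:
L_0(9/2) = (5/2)·(3/2)/[(-1)·(-2)] = 15/8
L_1(9/2) = (7/2)·(3/2)/[(1)·(-1)] = -21/4
L_2(9/2) = (7/2)·(5/2)/[(2)·(1)] = 35/8
Sum: (-5)·(15/8) + 1·(-21/4) + (-2)·(35/8) = -187/8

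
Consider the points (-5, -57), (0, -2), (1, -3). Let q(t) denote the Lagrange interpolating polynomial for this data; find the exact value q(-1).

Evaluate each Lagrange basis at t = -1:
L_0(-1) = (-1)·(-2)/[(-5)·(-6)] = 1/15
L_1(-1) = (4)·(-2)/[(5)·(-1)] = 8/5
L_2(-1) = (4)·(-1)/[(6)·(1)] = -2/3
Sum: (-57)·(1/15) + (-2)·(8/5) + (-3)·(-2/3) = -5

-5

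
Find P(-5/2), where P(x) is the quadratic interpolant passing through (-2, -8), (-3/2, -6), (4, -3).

L_0(-5/2) = (-1)·(-13/2)/[(-1/2)·(-6)] = 13/6
L_1(-5/2) = (-1/2)·(-13/2)/[(1/2)·(-11/2)] = -13/11
L_2(-5/2) = (-1/2)·(-1)/[(6)·(11/2)] = 1/66
Sum: (-8)·(13/6) + (-6)·(-13/11) + (-3)·(1/66) = -679/66

-679/66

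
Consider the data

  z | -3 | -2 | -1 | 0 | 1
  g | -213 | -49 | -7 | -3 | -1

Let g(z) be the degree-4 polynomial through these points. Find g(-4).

Evaluate each Lagrange basis at z = -4:
L_0(-4) = (-2)·(-3)·(-4)·(-5)/[(-1)·(-2)·(-3)·(-4)] = 5
L_1(-4) = (-1)·(-3)·(-4)·(-5)/[(1)·(-1)·(-2)·(-3)] = -10
L_2(-4) = (-1)·(-2)·(-4)·(-5)/[(2)·(1)·(-1)·(-2)] = 10
L_3(-4) = (-1)·(-2)·(-3)·(-5)/[(3)·(2)·(1)·(-1)] = -5
L_4(-4) = (-1)·(-2)·(-3)·(-4)/[(4)·(3)·(2)·(1)] = 1
Sum: (-213)·(5) + (-49)·(-10) + (-7)·(10) + (-3)·(-5) + (-1)·(1) = -631

-631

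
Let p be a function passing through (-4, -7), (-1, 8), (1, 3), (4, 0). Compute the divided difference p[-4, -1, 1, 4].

p[-4,-1] = (8 - (-7)) / (-1 - (-4)) = 5
p[-1,1] = (3 - 8) / (1 - (-1)) = -5/2
p[1,4] = (0 - 3) / (4 - 1) = -1
p[-4,-1,1] = (-5/2 - 5) / (1 - (-4)) = -3/2
p[-1,1,4] = (-1 - (-5/2)) / (4 - (-1)) = 3/10
p[-4,-1,1,4] = (3/10 - (-3/2)) / (4 - (-4)) = 9/40

9/40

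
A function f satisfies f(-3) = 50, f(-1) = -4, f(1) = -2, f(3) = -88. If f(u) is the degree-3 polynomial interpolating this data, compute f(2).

Evaluate each Lagrange basis at u = 2:
L_0(2) = (3)·(1)·(-1)/[(-2)·(-4)·(-6)] = 1/16
L_1(2) = (5)·(1)·(-1)/[(2)·(-2)·(-4)] = -5/16
L_2(2) = (5)·(3)·(-1)/[(4)·(2)·(-2)] = 15/16
L_3(2) = (5)·(3)·(1)/[(6)·(4)·(2)] = 5/16
Sum: 50·(1/16) + (-4)·(-5/16) + (-2)·(15/16) + (-88)·(5/16) = -25

-25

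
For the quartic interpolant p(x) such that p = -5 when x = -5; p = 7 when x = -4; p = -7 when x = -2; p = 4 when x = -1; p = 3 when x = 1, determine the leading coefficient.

The leading coefficient equals the top divided difference p[-5,-4,-2,-1,1].
p[-5,-4] = (7 - (-5)) / (-4 - (-5)) = 12
p[-4,-2] = (-7 - 7) / (-2 - (-4)) = -7
p[-2,-1] = (4 - (-7)) / (-1 - (-2)) = 11
p[-1,1] = (3 - 4) / (1 - (-1)) = -1/2
p[-5,-4,-2] = (-7 - 12) / (-2 - (-5)) = -19/3
p[-4,-2,-1] = (11 - (-7)) / (-1 - (-4)) = 6
p[-2,-1,1] = (-1/2 - 11) / (1 - (-2)) = -23/6
p[-5,-4,-2,-1] = (6 - (-19/3)) / (-1 - (-5)) = 37/12
p[-4,-2,-1,1] = (-23/6 - 6) / (1 - (-4)) = -59/30
p[-5,-4,-2,-1,1] = (-59/30 - 37/12) / (1 - (-5)) = -101/120

-101/120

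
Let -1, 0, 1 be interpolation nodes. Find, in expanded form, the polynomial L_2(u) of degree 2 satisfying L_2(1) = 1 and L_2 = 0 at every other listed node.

L_2(u) = (1/2)u^2 + (1/2)u

L_2(u) = (u + 1)u / [(2)·(1)]
       = (u^2 + u) / (2)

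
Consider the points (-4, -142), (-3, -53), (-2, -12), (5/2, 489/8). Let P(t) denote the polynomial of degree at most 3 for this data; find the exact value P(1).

L_0(1) = (4)·(3)·(-3/2)/[(-1)·(-2)·(-13/2)] = 18/13
L_1(1) = (5)·(3)·(-3/2)/[(1)·(-1)·(-11/2)] = -45/11
L_2(1) = (5)·(4)·(-3/2)/[(2)·(1)·(-9/2)] = 10/3
L_3(1) = (5)·(4)·(3)/[(13/2)·(11/2)·(9/2)] = 160/429
Sum: (-142)·(18/13) + (-53)·(-45/11) + (-12)·(10/3) + 489/8·(160/429) = 3

3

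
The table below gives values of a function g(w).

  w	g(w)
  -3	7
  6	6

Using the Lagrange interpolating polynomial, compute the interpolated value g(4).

56/9

Evaluate each Lagrange basis at w = 4:
L_0(4) = (-2)/[(-9)] = 2/9
L_1(4) = (7)/[(9)] = 7/9
Sum: 7·(2/9) + 6·(7/9) = 56/9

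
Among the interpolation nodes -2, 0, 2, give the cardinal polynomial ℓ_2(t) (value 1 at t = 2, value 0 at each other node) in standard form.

ℓ_2(t) = (t + 2)t / [(4)·(2)]
       = (t^2 + 2t) / (8)

ℓ_2(t) = (1/8)t^2 + (1/4)t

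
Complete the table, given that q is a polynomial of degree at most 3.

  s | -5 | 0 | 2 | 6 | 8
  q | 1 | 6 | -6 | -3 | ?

The 4 known values determine q uniquely (degree ≤ 3).
Evaluate each Lagrange basis at s = 8:
L_0(8) = (8)·(6)·(2)/[(-5)·(-7)·(-11)] = -96/385
L_1(8) = (13)·(6)·(2)/[(5)·(-2)·(-6)] = 13/5
L_2(8) = (13)·(8)·(2)/[(7)·(2)·(-4)] = -26/7
L_3(8) = (13)·(8)·(6)/[(11)·(6)·(4)] = 26/11
Sum: 1·(-96/385) + 6·(13/5) + (-6)·(-26/7) + (-3)·(26/11) = 336/11

336/11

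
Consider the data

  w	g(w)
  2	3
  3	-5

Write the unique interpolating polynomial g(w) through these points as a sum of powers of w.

Build the Lagrange basis polynomials:
L_0(w) = (w - 3) / [-1] = -w + 3
L_1(w) = (w - 2) / [1] = w - 2
g(w) = 3·L_0 + (-5)·L_1
  3·L_0(w) = -3w + 9
  (-5)·L_1(w) = -5w + 10
Adding term by term: -8w + 19

g(w) = -8w + 19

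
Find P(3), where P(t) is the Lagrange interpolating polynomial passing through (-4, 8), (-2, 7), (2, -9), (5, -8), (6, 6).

Evaluate each Lagrange basis at t = 3:
L_0(3) = (5)·(1)·(-2)·(-3)/[(-2)·(-6)·(-9)·(-10)] = 1/36
L_1(3) = (7)·(1)·(-2)·(-3)/[(2)·(-4)·(-7)·(-8)] = -3/32
L_2(3) = (7)·(5)·(-2)·(-3)/[(6)·(4)·(-3)·(-4)] = 35/48
L_3(3) = (7)·(5)·(1)·(-3)/[(9)·(7)·(3)·(-1)] = 5/9
L_4(3) = (7)·(5)·(1)·(-2)/[(10)·(8)·(4)·(1)] = -7/32
Sum: 8·(1/36) + 7·(-3/32) + (-9)·(35/48) + (-8)·(5/9) + 6·(-7/32) = -3673/288

-3673/288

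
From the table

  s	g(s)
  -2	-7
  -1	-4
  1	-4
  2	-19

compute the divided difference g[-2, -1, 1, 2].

g[-2,-1] = (-4 - (-7)) / (-1 - (-2)) = 3
g[-1,1] = (-4 - (-4)) / (1 - (-1)) = 0
g[1,2] = (-19 - (-4)) / (2 - 1) = -15
g[-2,-1,1] = (0 - 3) / (1 - (-2)) = -1
g[-1,1,2] = (-15 - 0) / (2 - (-1)) = -5
g[-2,-1,1,2] = (-5 - (-1)) / (2 - (-2)) = -1

-1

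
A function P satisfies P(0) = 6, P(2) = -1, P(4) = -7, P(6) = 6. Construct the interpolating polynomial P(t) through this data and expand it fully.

Build the Lagrange basis polynomials:
L_0(t) = (t - 2)(t - 4)(t - 6) / [-48] = -(1/48)t^3 + (1/4)t^2 - (11/12)t + 1
L_1(t) = t(t - 4)(t - 6) / [16] = (1/16)t^3 - (5/8)t^2 + (3/2)t
L_2(t) = t(t - 2)(t - 6) / [-16] = -(1/16)t^3 + (1/2)t^2 - (3/4)t
L_3(t) = t(t - 2)(t - 4) / [48] = (1/48)t^3 - (1/8)t^2 + (1/6)t
P(t) = 6·L_0 + (-1)·L_1 + (-7)·L_2 + 6·L_3
  6·L_0(t) = -(1/8)t^3 + (3/2)t^2 - (11/2)t + 6
  (-1)·L_1(t) = -(1/16)t^3 + (5/8)t^2 - (3/2)t
  (-7)·L_2(t) = (7/16)t^3 - (7/2)t^2 + (21/4)t
  6·L_3(t) = (1/8)t^3 - (3/4)t^2 + t
Adding term by term: (3/8)t^3 - (17/8)t^2 - (3/4)t + 6

P(t) = (3/8)t^3 - (17/8)t^2 - (3/4)t + 6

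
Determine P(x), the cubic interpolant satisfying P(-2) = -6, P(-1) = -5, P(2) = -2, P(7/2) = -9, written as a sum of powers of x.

Build the Lagrange basis polynomials:
L_0(x) = (x + 1)(x - 2)(x - 7/2) / [-22] = -(1/22)x^3 + (9/44)x^2 - (3/44)x - 7/22
L_1(x) = (x + 2)(x - 2)(x - 7/2) / [27/2] = (2/27)x^3 - (7/27)x^2 - (8/27)x + 28/27
L_2(x) = (x + 2)(x + 1)(x - 7/2) / [-18] = -(1/18)x^3 + (1/36)x^2 + (17/36)x + 7/18
L_3(x) = (x + 2)(x + 1)(x - 2) / [297/8] = (8/297)x^3 + (8/297)x^2 - (32/297)x - 32/297
P(x) = (-6)·L_0 + (-5)·L_1 + (-2)·L_2 + (-9)·L_3
  (-6)·L_0(x) = (3/11)x^3 - (27/22)x^2 + (9/22)x + 21/11
  (-5)·L_1(x) = -(10/27)x^3 + (35/27)x^2 + (40/27)x - 140/27
  (-2)·L_2(x) = (1/9)x^3 - (1/18)x^2 - (17/18)x - 7/9
  (-9)·L_3(x) = -(8/33)x^3 - (8/33)x^2 + (32/33)x + 32/33
Adding term by term: -(68/297)x^3 - (68/297)x^2 + (569/297)x - 916/297

P(x) = -(68/297)x^3 - (68/297)x^2 + (569/297)x - 916/297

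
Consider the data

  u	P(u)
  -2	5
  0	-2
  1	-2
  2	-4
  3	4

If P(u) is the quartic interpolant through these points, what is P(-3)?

49

L_0(-3) = (-3)·(-4)·(-5)·(-6)/[(-2)·(-3)·(-4)·(-5)] = 3
L_1(-3) = (-1)·(-4)·(-5)·(-6)/[(2)·(-1)·(-2)·(-3)] = -10
L_2(-3) = (-1)·(-3)·(-5)·(-6)/[(3)·(1)·(-1)·(-2)] = 15
L_3(-3) = (-1)·(-3)·(-4)·(-6)/[(4)·(2)·(1)·(-1)] = -9
L_4(-3) = (-1)·(-3)·(-4)·(-5)/[(5)·(3)·(2)·(1)] = 2
Sum: 5·(3) + (-2)·(-10) + (-2)·(15) + (-4)·(-9) + 4·(2) = 49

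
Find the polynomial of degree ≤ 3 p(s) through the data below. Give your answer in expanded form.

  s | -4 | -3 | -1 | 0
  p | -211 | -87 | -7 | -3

p(s) = 4s^3 + 4s^2 + 4s - 3

Build the Lagrange basis polynomials:
L_0(s) = (s + 3)(s + 1)s / [-12] = -(1/12)s^3 - (1/3)s^2 - (1/4)s
L_1(s) = (s + 4)(s + 1)s / [6] = (1/6)s^3 + (5/6)s^2 + (2/3)s
L_2(s) = (s + 4)(s + 3)s / [-6] = -(1/6)s^3 - (7/6)s^2 - 2s
L_3(s) = (s + 4)(s + 3)(s + 1) / [12] = (1/12)s^3 + (2/3)s^2 + (19/12)s + 1
p(s) = (-211)·L_0 + (-87)·L_1 + (-7)·L_2 + (-3)·L_3
  (-211)·L_0(s) = (211/12)s^3 + (211/3)s^2 + (211/4)s
  (-87)·L_1(s) = -(29/2)s^3 - (145/2)s^2 - 58s
  (-7)·L_2(s) = (7/6)s^3 + (49/6)s^2 + 14s
  (-3)·L_3(s) = -(1/4)s^3 - 2s^2 - (19/4)s - 3
Adding term by term: 4s^3 + 4s^2 + 4s - 3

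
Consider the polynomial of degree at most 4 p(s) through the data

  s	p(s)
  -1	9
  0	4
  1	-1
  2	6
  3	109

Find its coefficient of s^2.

-3

Build the Lagrange basis polynomials:
L_0(s) = s(s - 1)(s - 2)(s - 3) / [24] = (1/24)s^4 - (1/4)s^3 + (11/24)s^2 - (1/4)s
L_1(s) = (s + 1)(s - 1)(s - 2)(s - 3) / [-6] = -(1/6)s^4 + (5/6)s^3 - (5/6)s^2 - (5/6)s + 1
L_2(s) = (s + 1)s(s - 2)(s - 3) / [4] = (1/4)s^4 - s^3 + (1/4)s^2 + (3/2)s
L_3(s) = (s + 1)s(s - 1)(s - 3) / [-6] = -(1/6)s^4 + (1/2)s^3 + (1/6)s^2 - (1/2)s
L_4(s) = (s + 1)s(s - 1)(s - 2) / [24] = (1/24)s^4 - (1/12)s^3 - (1/24)s^2 + (1/12)s
p(s) = 9·L_0 + 4·L_1 + (-1)·L_2 + 6·L_3 + 109·L_4
Only the coefficient of s^2 is needed; take it from each L_i and combine:
9·(11/24) + 4·(-5/6) + (-1)·(1/4) + 6·(1/6) + 109·(-1/24) = -3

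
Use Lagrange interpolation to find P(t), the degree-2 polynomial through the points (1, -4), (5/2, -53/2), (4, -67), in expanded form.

Build the Lagrange basis polynomials:
L_0(t) = (t - 5/2)(t - 4) / [9/2] = (2/9)t^2 - (13/9)t + 20/9
L_1(t) = (t - 1)(t - 4) / [-9/4] = -(4/9)t^2 + (20/9)t - 16/9
L_2(t) = (t - 1)(t - 5/2) / [9/2] = (2/9)t^2 - (7/9)t + 5/9
P(t) = (-4)·L_0 + (-53/2)·L_1 + (-67)·L_2
  (-4)·L_0(t) = -(8/9)t^2 + (52/9)t - 80/9
  (-53/2)·L_1(t) = (106/9)t^2 - (530/9)t + 424/9
  (-67)·L_2(t) = -(134/9)t^2 + (469/9)t - 335/9
Adding term by term: -4t^2 - t + 1

P(t) = -4t^2 - t + 1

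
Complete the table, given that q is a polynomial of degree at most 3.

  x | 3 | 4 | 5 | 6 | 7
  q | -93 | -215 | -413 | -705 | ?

The 4 known values determine q uniquely (degree ≤ 3).
Evaluate each Lagrange basis at x = 7:
L_0(7) = (3)·(2)·(1)/[(-1)·(-2)·(-3)] = -1
L_1(7) = (4)·(2)·(1)/[(1)·(-1)·(-2)] = 4
L_2(7) = (4)·(3)·(1)/[(2)·(1)·(-1)] = -6
L_3(7) = (4)·(3)·(2)/[(3)·(2)·(1)] = 4
Sum: (-93)·(-1) + (-215)·(4) + (-413)·(-6) + (-705)·(4) = -1109

-1109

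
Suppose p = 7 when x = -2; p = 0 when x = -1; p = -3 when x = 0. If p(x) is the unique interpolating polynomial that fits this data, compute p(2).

L_0(2) = (3)·(2)/[(-1)·(-2)] = 3
L_1(2) = (4)·(2)/[(1)·(-1)] = -8
L_2(2) = (4)·(3)/[(2)·(1)] = 6
Sum: 7·(3) + 0 + (-3)·(6) = 3

3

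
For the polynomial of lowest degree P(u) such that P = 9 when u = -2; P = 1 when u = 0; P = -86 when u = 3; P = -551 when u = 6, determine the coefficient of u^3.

Build the Lagrange basis polynomials:
L_0(u) = u(u - 3)(u - 6) / [-80] = -(1/80)u^3 + (9/80)u^2 - (9/40)u
L_1(u) = (u + 2)(u - 3)(u - 6) / [36] = (1/36)u^3 - (7/36)u^2 + 1
L_2(u) = (u + 2)u(u - 6) / [-45] = -(1/45)u^3 + (4/45)u^2 + (4/15)u
L_3(u) = (u + 2)u(u - 3) / [144] = (1/144)u^3 - (1/144)u^2 - (1/24)u
P(u) = 9·L_0 + 1·L_1 + (-86)·L_2 + (-551)·L_3
Only the coefficient of u^3 is needed; take it from each L_i and combine:
9·(-1/80) + 1·(1/36) + (-86)·(-1/45) + (-551)·(1/144) = -2

-2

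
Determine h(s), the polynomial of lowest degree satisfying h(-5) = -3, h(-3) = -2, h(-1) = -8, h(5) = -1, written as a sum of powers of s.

h(s) = (67/480)s^3 + (61/160)s^2 - (1579/480)s - 369/32

Newton's divided differences:
h[-5,-3] = (-2 - (-3)) / (-3 - (-5)) = 1/2
h[-3,-1] = (-8 - (-2)) / (-1 - (-3)) = -3
h[-1,5] = (-1 - (-8)) / (5 - (-1)) = 7/6
h[-5,-3,-1] = (-3 - 1/2) / (-1 - (-5)) = -7/8
h[-3,-1,5] = (7/6 - (-3)) / (5 - (-3)) = 25/48
h[-5,-3,-1,5] = (25/48 - (-7/8)) / (5 - (-5)) = 67/480
h(s) = -3 + (1/2)·(s + 5) + (-7/8)·(s + 5)(s + 3) + (67/480)·(s + 5)(s + 3)(s + 1)
Expanding: h(s) = (67/480)s^3 + (61/160)s^2 - (1579/480)s - 369/32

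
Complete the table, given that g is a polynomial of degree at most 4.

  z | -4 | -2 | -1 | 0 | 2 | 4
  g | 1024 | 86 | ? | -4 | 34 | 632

The 5 known values determine g uniquely (degree ≤ 4).
L_0(-1) = (1)·(-1)·(-3)·(-5)/[(-2)·(-4)·(-6)·(-8)] = -5/128
L_1(-1) = (3)·(-1)·(-3)·(-5)/[(2)·(-2)·(-4)·(-6)] = 15/32
L_2(-1) = (3)·(1)·(-3)·(-5)/[(4)·(2)·(-2)·(-4)] = 45/64
L_3(-1) = (3)·(1)·(-1)·(-5)/[(6)·(4)·(2)·(-2)] = -5/32
L_4(-1) = (3)·(1)·(-1)·(-3)/[(8)·(6)·(4)·(2)] = 3/128
Sum: 1024·(-5/128) + 86·(15/32) + (-4)·(45/64) + 34·(-5/32) + 632·(3/128) = 7

7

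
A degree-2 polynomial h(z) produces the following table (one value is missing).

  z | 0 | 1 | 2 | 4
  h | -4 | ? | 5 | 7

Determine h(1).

11/8

The 3 known values determine h uniquely (degree ≤ 2).
Evaluate each Lagrange basis at z = 1:
L_0(1) = (-1)·(-3)/[(-2)·(-4)] = 3/8
L_1(1) = (1)·(-3)/[(2)·(-2)] = 3/4
L_2(1) = (1)·(-1)/[(4)·(2)] = -1/8
Sum: (-4)·(3/8) + 5·(3/4) + 7·(-1/8) = 11/8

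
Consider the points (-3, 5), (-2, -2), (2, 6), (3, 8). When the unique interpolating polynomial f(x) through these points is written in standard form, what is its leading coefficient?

-3/10

The leading coefficient equals the top divided difference f[-3,-2,2,3].
f[-3,-2] = (-2 - 5) / (-2 - (-3)) = -7
f[-2,2] = (6 - (-2)) / (2 - (-2)) = 2
f[2,3] = (8 - 6) / (3 - 2) = 2
f[-3,-2,2] = (2 - (-7)) / (2 - (-3)) = 9/5
f[-2,2,3] = (2 - 2) / (3 - (-2)) = 0
f[-3,-2,2,3] = (0 - 9/5) / (3 - (-3)) = -3/10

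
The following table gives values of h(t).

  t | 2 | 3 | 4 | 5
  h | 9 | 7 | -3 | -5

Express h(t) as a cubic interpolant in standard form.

Build the Lagrange basis polynomials:
L_0(t) = (t - 3)(t - 4)(t - 5) / [-6] = -(1/6)t^3 + 2t^2 - (47/6)t + 10
L_1(t) = (t - 2)(t - 4)(t - 5) / [2] = (1/2)t^3 - (11/2)t^2 + 19t - 20
L_2(t) = (t - 2)(t - 3)(t - 5) / [-2] = -(1/2)t^3 + 5t^2 - (31/2)t + 15
L_3(t) = (t - 2)(t - 3)(t - 4) / [6] = (1/6)t^3 - (3/2)t^2 + (13/3)t - 4
h(t) = 9·L_0 + 7·L_1 + (-3)·L_2 + (-5)·L_3
  9·L_0(t) = -(3/2)t^3 + 18t^2 - (141/2)t + 90
  7·L_1(t) = (7/2)t^3 - (77/2)t^2 + 133t - 140
  (-3)·L_2(t) = (3/2)t^3 - 15t^2 + (93/2)t - 45
  (-5)·L_3(t) = -(5/6)t^3 + (15/2)t^2 - (65/3)t + 20
Adding term by term: (8/3)t^3 - 28t^2 + (262/3)t - 75

h(t) = (8/3)t^3 - 28t^2 + (262/3)t - 75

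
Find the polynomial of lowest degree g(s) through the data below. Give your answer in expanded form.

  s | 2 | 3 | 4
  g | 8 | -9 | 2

g(s) = 14s^2 - 87s + 126

Newton's divided differences:
g[2,3] = (-9 - 8) / (3 - 2) = -17
g[3,4] = (2 - (-9)) / (4 - 3) = 11
g[2,3,4] = (11 - (-17)) / (4 - 2) = 14
g(s) = 8 + (-17)·(s - 2) + 14·(s - 2)(s - 3)
Expanding: g(s) = 14s^2 - 87s + 126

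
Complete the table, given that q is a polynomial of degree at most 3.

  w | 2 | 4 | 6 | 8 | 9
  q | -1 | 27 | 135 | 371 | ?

The 4 known values determine q uniquely (degree ≤ 3).
L_0(9) = (5)·(3)·(1)/[(-2)·(-4)·(-6)] = -5/16
L_1(9) = (7)·(3)·(1)/[(2)·(-2)·(-4)] = 21/16
L_2(9) = (7)·(5)·(1)/[(4)·(2)·(-2)] = -35/16
L_3(9) = (7)·(5)·(3)/[(6)·(4)·(2)] = 35/16
Sum: (-1)·(-5/16) + 27·(21/16) + 135·(-35/16) + 371·(35/16) = 552

552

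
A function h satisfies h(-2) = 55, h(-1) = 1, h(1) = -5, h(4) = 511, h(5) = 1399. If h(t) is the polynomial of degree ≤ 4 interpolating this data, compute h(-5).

Using Newton's divided-difference form:
h[-2,-1] = (1 - 55) / (-1 - (-2)) = -54
h[-1,1] = (-5 - 1) / (1 - (-1)) = -3
h[1,4] = (511 - (-5)) / (4 - 1) = 172
h[4,5] = (1399 - 511) / (5 - 4) = 888
h[-2,-1,1] = (-3 - (-54)) / (1 - (-2)) = 17
h[-1,1,4] = (172 - (-3)) / (4 - (-1)) = 35
h[1,4,5] = (888 - 172) / (5 - 1) = 179
h[-2,-1,1,4] = (35 - 17) / (4 - (-2)) = 3
h[-1,1,4,5] = (179 - 35) / (5 - (-1)) = 24
h[-2,-1,1,4,5] = (24 - 3) / (5 - (-2)) = 3
h(-5) = 55 + (-54)·(-3) + 17·(-3)·(-4) + 3·(-3)·(-4)·(-6) + 3·(-3)·(-4)·(-6)·(-9) = 2149

2149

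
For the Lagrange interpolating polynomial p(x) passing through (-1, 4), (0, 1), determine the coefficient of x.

-3

The leading coefficient equals the top divided difference p[-1,0].
p[-1,0] = (1 - 4) / (0 - (-1)) = -3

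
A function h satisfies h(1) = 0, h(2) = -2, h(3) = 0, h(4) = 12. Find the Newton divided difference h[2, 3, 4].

5

h[2,3] = (0 - (-2)) / (3 - 2) = 2
h[3,4] = (12 - 0) / (4 - 3) = 12
h[2,3,4] = (12 - 2) / (4 - 2) = 5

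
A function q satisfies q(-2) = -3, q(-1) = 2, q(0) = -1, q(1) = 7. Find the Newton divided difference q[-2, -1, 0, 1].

19/6

q[-2,-1] = (2 - (-3)) / (-1 - (-2)) = 5
q[-1,0] = (-1 - 2) / (0 - (-1)) = -3
q[0,1] = (7 - (-1)) / (1 - 0) = 8
q[-2,-1,0] = (-3 - 5) / (0 - (-2)) = -4
q[-1,0,1] = (8 - (-3)) / (1 - (-1)) = 11/2
q[-2,-1,0,1] = (11/2 - (-4)) / (1 - (-2)) = 19/6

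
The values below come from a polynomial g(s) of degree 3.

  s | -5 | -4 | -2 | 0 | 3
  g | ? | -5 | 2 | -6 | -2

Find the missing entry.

The 4 known values determine g uniquely (degree ≤ 3).
L_0(-5) = (-3)·(-5)·(-8)/[(-2)·(-4)·(-7)] = 15/7
L_1(-5) = (-1)·(-5)·(-8)/[(2)·(-2)·(-5)] = -2
L_2(-5) = (-1)·(-3)·(-8)/[(4)·(2)·(-3)] = 1
L_3(-5) = (-1)·(-3)·(-5)/[(7)·(5)·(3)] = -1/7
Sum: (-5)·(15/7) + 2·(-2) + (-6)·(1) + (-2)·(-1/7) = -143/7

-143/7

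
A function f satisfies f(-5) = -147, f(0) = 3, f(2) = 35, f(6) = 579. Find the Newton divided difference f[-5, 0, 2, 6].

f[-5,0] = (3 - (-147)) / (0 - (-5)) = 30
f[0,2] = (35 - 3) / (2 - 0) = 16
f[2,6] = (579 - 35) / (6 - 2) = 136
f[-5,0,2] = (16 - 30) / (2 - (-5)) = -2
f[0,2,6] = (136 - 16) / (6 - 0) = 20
f[-5,0,2,6] = (20 - (-2)) / (6 - (-5)) = 2

2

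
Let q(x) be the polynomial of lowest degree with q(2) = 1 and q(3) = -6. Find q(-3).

Evaluate each Lagrange basis at x = -3:
L_0(-3) = (-6)/[(-1)] = 6
L_1(-3) = (-5)/[(1)] = -5
Sum: 1·(6) + (-6)·(-5) = 36

36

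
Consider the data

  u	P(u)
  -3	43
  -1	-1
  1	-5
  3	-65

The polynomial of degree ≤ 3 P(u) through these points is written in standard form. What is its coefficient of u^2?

L_0(u) = (u + 1)(u - 1)(u - 3) / [-48] = -(1/48)u^3 + (1/16)u^2 + (1/48)u - 1/16
L_1(u) = (u + 3)(u - 1)(u - 3) / [16] = (1/16)u^3 - (1/16)u^2 - (9/16)u + 9/16
L_2(u) = (u + 3)(u + 1)(u - 3) / [-16] = -(1/16)u^3 - (1/16)u^2 + (9/16)u + 9/16
L_3(u) = (u + 3)(u + 1)(u - 1) / [48] = (1/48)u^3 + (1/16)u^2 - (1/48)u - 1/16
P(u) = 43·L_0 + (-1)·L_1 + (-5)·L_2 + (-65)·L_3
Only the coefficient of u^2 is needed; take it from each L_i and combine:
43·(1/16) + (-1)·(-1/16) + (-5)·(-1/16) + (-65)·(1/16) = -1

-1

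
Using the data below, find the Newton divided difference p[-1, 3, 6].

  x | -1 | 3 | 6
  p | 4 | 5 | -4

p[-1,3] = (5 - 4) / (3 - (-1)) = 1/4
p[3,6] = (-4 - 5) / (6 - 3) = -3
p[-1,3,6] = (-3 - 1/4) / (6 - (-1)) = -13/28

-13/28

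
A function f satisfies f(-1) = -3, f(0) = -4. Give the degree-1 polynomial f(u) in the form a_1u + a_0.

f(u) = -u - 4

Build the Lagrange basis polynomials:
L_0(u) = u / [-1] = -u
L_1(u) = (u + 1) / [1] = u + 1
f(u) = (-3)·L_0 + (-4)·L_1
  (-3)·L_0(u) = 3u
  (-4)·L_1(u) = -4u - 4
Adding term by term: -u - 4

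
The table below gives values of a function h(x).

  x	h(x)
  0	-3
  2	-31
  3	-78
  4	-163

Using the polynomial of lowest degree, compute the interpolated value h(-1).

2

L_0(-1) = (-3)·(-4)·(-5)/[(-2)·(-3)·(-4)] = 5/2
L_1(-1) = (-1)·(-4)·(-5)/[(2)·(-1)·(-2)] = -5
L_2(-1) = (-1)·(-3)·(-5)/[(3)·(1)·(-1)] = 5
L_3(-1) = (-1)·(-3)·(-4)/[(4)·(2)·(1)] = -3/2
Sum: (-3)·(5/2) + (-31)·(-5) + (-78)·(5) + (-163)·(-3/2) = 2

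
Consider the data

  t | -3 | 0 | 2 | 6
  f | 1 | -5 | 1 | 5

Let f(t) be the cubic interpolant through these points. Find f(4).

Using Newton's divided-difference form:
f[-3,0] = (-5 - 1) / (0 - (-3)) = -2
f[0,2] = (1 - (-5)) / (2 - 0) = 3
f[2,6] = (5 - 1) / (6 - 2) = 1
f[-3,0,2] = (3 - (-2)) / (2 - (-3)) = 1
f[0,2,6] = (1 - 3) / (6 - 0) = -1/3
f[-3,0,2,6] = (-1/3 - 1) / (6 - (-3)) = -4/27
f(4) = 1 + (-2)·(7) + 1·(7)·(4) + (-4/27)·(7)·(4)·(2) = 181/27

181/27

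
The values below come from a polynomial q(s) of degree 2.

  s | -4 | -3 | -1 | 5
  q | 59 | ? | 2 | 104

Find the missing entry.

32

The 3 known values determine q uniquely (degree ≤ 2).
Evaluate each Lagrange basis at s = -3:
L_0(-3) = (-2)·(-8)/[(-3)·(-9)] = 16/27
L_1(-3) = (1)·(-8)/[(3)·(-6)] = 4/9
L_2(-3) = (1)·(-2)/[(9)·(6)] = -1/27
Sum: 59·(16/27) + 2·(4/9) + 104·(-1/27) = 32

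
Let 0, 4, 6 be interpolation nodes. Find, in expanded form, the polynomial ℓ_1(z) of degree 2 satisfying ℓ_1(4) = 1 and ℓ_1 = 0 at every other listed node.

ℓ_1(z) = -(1/8)z^2 + (3/4)z

ℓ_1(z) = z(z - 6) / [(4)·(-2)]
       = (z^2 - 6z) / (-8)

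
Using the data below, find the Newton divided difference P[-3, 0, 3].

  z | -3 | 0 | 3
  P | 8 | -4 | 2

P[-3,0] = (-4 - 8) / (0 - (-3)) = -4
P[0,3] = (2 - (-4)) / (3 - 0) = 2
P[-3,0,3] = (2 - (-4)) / (3 - (-3)) = 1

1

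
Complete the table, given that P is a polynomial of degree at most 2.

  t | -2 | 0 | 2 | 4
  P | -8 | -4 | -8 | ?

The 3 known values determine P uniquely (degree ≤ 2).
Evaluate each Lagrange basis at t = 4:
L_0(4) = (4)·(2)/[(-2)·(-4)] = 1
L_1(4) = (6)·(2)/[(2)·(-2)] = -3
L_2(4) = (6)·(4)/[(4)·(2)] = 3
Sum: (-8)·(1) + (-4)·(-3) + (-8)·(3) = -20

-20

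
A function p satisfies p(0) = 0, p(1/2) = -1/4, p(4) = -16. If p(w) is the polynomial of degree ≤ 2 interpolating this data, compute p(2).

-4

Using Newton's divided-difference form:
p[0,1/2] = (-1/4 - 0) / (1/2 - 0) = -1/2
p[1/2,4] = (-16 - (-1/4)) / (4 - 1/2) = -9/2
p[0,1/2,4] = (-9/2 - (-1/2)) / (4 - 0) = -1
p(2) = 0 + (-1/2)·(2) + (-1)·(2)·(3/2) = -4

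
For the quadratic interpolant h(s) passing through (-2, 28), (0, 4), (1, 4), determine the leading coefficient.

The leading coefficient equals the top divided difference h[-2,0,1].
h[-2,0] = (4 - 28) / (0 - (-2)) = -12
h[0,1] = (4 - 4) / (1 - 0) = 0
h[-2,0,1] = (0 - (-12)) / (1 - (-2)) = 4

4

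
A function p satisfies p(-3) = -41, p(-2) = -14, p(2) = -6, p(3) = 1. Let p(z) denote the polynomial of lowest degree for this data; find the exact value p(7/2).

Using Newton's divided-difference form:
p[-3,-2] = (-14 - (-41)) / (-2 - (-3)) = 27
p[-2,2] = (-6 - (-14)) / (2 - (-2)) = 2
p[2,3] = (1 - (-6)) / (3 - 2) = 7
p[-3,-2,2] = (2 - 27) / (2 - (-3)) = -5
p[-2,2,3] = (7 - 2) / (3 - (-2)) = 1
p[-3,-2,2,3] = (1 - (-5)) / (3 - (-3)) = 1
p(7/2) = -41 + 27·(13/2) + (-5)·(13/2)·(11/2) + 1·(13/2)·(11/2)·(3/2) = 75/8

75/8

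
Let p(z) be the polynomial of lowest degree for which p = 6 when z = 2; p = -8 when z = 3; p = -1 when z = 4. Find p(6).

L_0(6) = (3)·(2)/[(-1)·(-2)] = 3
L_1(6) = (4)·(2)/[(1)·(-1)] = -8
L_2(6) = (4)·(3)/[(2)·(1)] = 6
Sum: 6·(3) + (-8)·(-8) + (-1)·(6) = 76

76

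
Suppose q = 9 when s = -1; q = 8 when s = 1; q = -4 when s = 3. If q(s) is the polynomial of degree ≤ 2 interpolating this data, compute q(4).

-113/8

L_0(4) = (3)·(1)/[(-2)·(-4)] = 3/8
L_1(4) = (5)·(1)/[(2)·(-2)] = -5/4
L_2(4) = (5)·(3)/[(4)·(2)] = 15/8
Sum: 9·(3/8) + 8·(-5/4) + (-4)·(15/8) = -113/8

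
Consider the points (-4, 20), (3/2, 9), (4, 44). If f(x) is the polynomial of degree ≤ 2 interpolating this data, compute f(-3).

Using Newton's divided-difference form:
f[-4,3/2] = (9 - 20) / (3/2 - (-4)) = -2
f[3/2,4] = (44 - 9) / (4 - 3/2) = 14
f[-4,3/2,4] = (14 - (-2)) / (4 - (-4)) = 2
f(-3) = 20 + (-2)·(1) + 2·(1)·(-9/2) = 9

9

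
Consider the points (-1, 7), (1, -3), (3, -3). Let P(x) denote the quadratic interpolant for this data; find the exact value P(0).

L_0(0) = (-1)·(-3)/[(-2)·(-4)] = 3/8
L_1(0) = (1)·(-3)/[(2)·(-2)] = 3/4
L_2(0) = (1)·(-1)/[(4)·(2)] = -1/8
Sum: 7·(3/8) + (-3)·(3/4) + (-3)·(-1/8) = 3/4

3/4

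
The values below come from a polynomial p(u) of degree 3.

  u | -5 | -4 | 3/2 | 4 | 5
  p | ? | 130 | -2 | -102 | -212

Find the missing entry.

The 4 known values determine p uniquely (degree ≤ 3).
Evaluate each Lagrange basis at u = -5:
L_0(-5) = (-13/2)·(-9)·(-10)/[(-11/2)·(-8)·(-9)] = 65/44
L_1(-5) = (-1)·(-9)·(-10)/[(11/2)·(-5/2)·(-7/2)] = -144/77
L_2(-5) = (-1)·(-13/2)·(-10)/[(8)·(5/2)·(-1)] = 13/4
L_3(-5) = (-1)·(-13/2)·(-9)/[(9)·(7/2)·(1)] = -13/7
Sum: 130·(65/44) + (-2)·(-144/77) + (-102)·(13/4) + (-212)·(-13/7) = 258

258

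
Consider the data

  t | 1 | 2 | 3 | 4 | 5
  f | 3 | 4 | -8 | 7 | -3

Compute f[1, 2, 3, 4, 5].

f[1,2] = (4 - 3) / (2 - 1) = 1
f[2,3] = (-8 - 4) / (3 - 2) = -12
f[3,4] = (7 - (-8)) / (4 - 3) = 15
f[4,5] = (-3 - 7) / (5 - 4) = -10
f[1,2,3] = (-12 - 1) / (3 - 1) = -13/2
f[2,3,4] = (15 - (-12)) / (4 - 2) = 27/2
f[3,4,5] = (-10 - 15) / (5 - 3) = -25/2
f[1,2,3,4] = (27/2 - (-13/2)) / (4 - 1) = 20/3
f[2,3,4,5] = (-25/2 - 27/2) / (5 - 2) = -26/3
f[1,2,3,4,5] = (-26/3 - 20/3) / (5 - 1) = -23/6

-23/6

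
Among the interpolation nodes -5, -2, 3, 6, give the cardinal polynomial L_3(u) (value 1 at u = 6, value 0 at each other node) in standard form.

L_3(u) = (u + 5)(u + 2)(u - 3) / [(11)·(8)·(3)]
       = (u^3 + 4u^2 - 11u - 30) / (264)

L_3(u) = (1/264)u^3 + (1/66)u^2 - (1/24)u - 5/44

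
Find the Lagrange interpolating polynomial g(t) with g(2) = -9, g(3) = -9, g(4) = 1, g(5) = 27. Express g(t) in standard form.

L_0(t) = (t - 3)(t - 4)(t - 5) / [-6] = -(1/6)t^3 + 2t^2 - (47/6)t + 10
L_1(t) = (t - 2)(t - 4)(t - 5) / [2] = (1/2)t^3 - (11/2)t^2 + 19t - 20
L_2(t) = (t - 2)(t - 3)(t - 5) / [-2] = -(1/2)t^3 + 5t^2 - (31/2)t + 15
L_3(t) = (t - 2)(t - 3)(t - 4) / [6] = (1/6)t^3 - (3/2)t^2 + (13/3)t - 4
g(t) = (-9)·L_0 + (-9)·L_1 + 1·L_2 + 27·L_3
  (-9)·L_0(t) = (3/2)t^3 - 18t^2 + (141/2)t - 90
  (-9)·L_1(t) = -(9/2)t^3 + (99/2)t^2 - 171t + 180
  1·L_2(t) = -(1/2)t^3 + 5t^2 - (31/2)t + 15
  27·L_3(t) = (9/2)t^3 - (81/2)t^2 + 117t - 108
Adding term by term: t^3 - 4t^2 + t - 3

g(t) = t^3 - 4t^2 + t - 3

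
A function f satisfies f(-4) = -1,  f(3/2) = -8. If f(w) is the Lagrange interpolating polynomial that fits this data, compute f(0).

L_0(0) = (-3/2)/[(-11/2)] = 3/11
L_1(0) = (4)/[(11/2)] = 8/11
Sum: (-1)·(3/11) + (-8)·(8/11) = -67/11

-67/11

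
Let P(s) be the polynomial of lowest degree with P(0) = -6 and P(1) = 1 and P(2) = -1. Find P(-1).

-22

L_0(-1) = (-2)·(-3)/[(-1)·(-2)] = 3
L_1(-1) = (-1)·(-3)/[(1)·(-1)] = -3
L_2(-1) = (-1)·(-2)/[(2)·(1)] = 1
Sum: (-6)·(3) + 1·(-3) + (-1)·(1) = -22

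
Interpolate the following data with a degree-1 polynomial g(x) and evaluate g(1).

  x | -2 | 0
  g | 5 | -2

L_0(1) = (1)/[(-2)] = -1/2
L_1(1) = (3)/[(2)] = 3/2
Sum: 5·(-1/2) + (-2)·(3/2) = -11/2

-11/2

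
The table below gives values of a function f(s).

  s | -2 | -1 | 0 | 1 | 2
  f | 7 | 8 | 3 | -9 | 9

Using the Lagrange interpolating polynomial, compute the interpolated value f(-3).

39

Evaluate each Lagrange basis at s = -3:
L_0(-3) = (-2)·(-3)·(-4)·(-5)/[(-1)·(-2)·(-3)·(-4)] = 5
L_1(-3) = (-1)·(-3)·(-4)·(-5)/[(1)·(-1)·(-2)·(-3)] = -10
L_2(-3) = (-1)·(-2)·(-4)·(-5)/[(2)·(1)·(-1)·(-2)] = 10
L_3(-3) = (-1)·(-2)·(-3)·(-5)/[(3)·(2)·(1)·(-1)] = -5
L_4(-3) = (-1)·(-2)·(-3)·(-4)/[(4)·(3)·(2)·(1)] = 1
Sum: 7·(5) + 8·(-10) + 3·(10) + (-9)·(-5) + 9·(1) = 39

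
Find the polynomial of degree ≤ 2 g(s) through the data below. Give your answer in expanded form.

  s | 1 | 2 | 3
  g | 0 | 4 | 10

Newton's divided differences:
g[1,2] = (4 - 0) / (2 - 1) = 4
g[2,3] = (10 - 4) / (3 - 2) = 6
g[1,2,3] = (6 - 4) / (3 - 1) = 1
g(s) = 4·(s - 1) + 1·(s - 1)(s - 2)
Expanding: g(s) = s^2 + s - 2

g(s) = s^2 + s - 2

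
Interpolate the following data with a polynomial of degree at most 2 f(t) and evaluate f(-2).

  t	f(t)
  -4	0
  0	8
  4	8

5

Using Newton's divided-difference form:
f[-4,0] = (8 - 0) / (0 - (-4)) = 2
f[0,4] = (8 - 8) / (4 - 0) = 0
f[-4,0,4] = (0 - 2) / (4 - (-4)) = -1/4
f(-2) = 0 + 2·(2) + (-1/4)·(2)·(-2) = 5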